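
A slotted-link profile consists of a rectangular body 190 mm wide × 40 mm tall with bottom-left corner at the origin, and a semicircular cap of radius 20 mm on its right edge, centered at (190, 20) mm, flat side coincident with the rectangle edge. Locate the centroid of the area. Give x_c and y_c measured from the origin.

x_c = 102.90 mm, y_c = 20.00 mm

rectangular body: A = 190 × 40 = 7600.00, centroid at (95.00, 20.00).
semicircular end: A = ½π·20² = 628.32, centroid at (198.49, 20.00).
ΣA = 8228.32 mm², ΣAx_c = 846713.85 mm³, ΣAy_c = 164566.37 mm³.
x_c = 846713.85/8228.32 = 102.90 mm; y_c = 164566.37/8228.32 = 20.00 mm.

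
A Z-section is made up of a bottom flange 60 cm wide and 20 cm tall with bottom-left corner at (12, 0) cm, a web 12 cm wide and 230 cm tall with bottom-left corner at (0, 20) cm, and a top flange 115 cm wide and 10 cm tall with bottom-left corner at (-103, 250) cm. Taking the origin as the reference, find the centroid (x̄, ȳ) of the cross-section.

Part | A | x̄ᵢ | ȳᵢ | A·x̄ᵢ | A·ȳᵢ
bottom flange | 1200.00 | 42.00 | 10.00 | 50400.00 | 12000.00
web | 2760.00 | 6.00 | 135.00 | 16560.00 | 372600.00
top flange | 1150.00 | -45.50 | 255.00 | -52325.00 | 293250.00
Σ | 5110.00 |  |  | 14635.00 | 677850.00
x̄ = 14635.00 / 5110.00 = 2.86 cm
ȳ = 677850.00 / 5110.00 = 132.65 cm

x̄ = 2.86 cm, ȳ = 132.65 cm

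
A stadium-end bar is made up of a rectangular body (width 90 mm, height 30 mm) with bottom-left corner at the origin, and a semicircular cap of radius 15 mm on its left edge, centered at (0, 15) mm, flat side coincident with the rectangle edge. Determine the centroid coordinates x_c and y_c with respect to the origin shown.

Part | A | x̄ᵢ | ȳᵢ | A·x̄ᵢ | A·ȳᵢ
rectangular body | 2700.00 | 45.00 | 15.00 | 121500.00 | 40500.00
semicircular end | 353.43 | -6.37 | 15.00 | -2250.00 | 5301.44
Σ | 3053.43 |  |  | 119250.00 | 45801.44
x_c = 119250.00 / 3053.43 = 39.05 mm
y_c = 45801.44 / 3053.43 = 15.00 mm

x_c = 39.05 mm, y_c = 15.00 mm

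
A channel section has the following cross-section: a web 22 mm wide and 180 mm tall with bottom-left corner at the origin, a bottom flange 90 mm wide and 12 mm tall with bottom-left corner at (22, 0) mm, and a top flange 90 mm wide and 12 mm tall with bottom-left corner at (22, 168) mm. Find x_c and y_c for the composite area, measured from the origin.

x_c = 30.76 mm, y_c = 90.00 mm

web: A = 22 × 180 = 3960.00, centroid at (11.00, 90.00).
bottom flange: A = 90 × 12 = 1080.00, centroid at (67.00, 6.00).
top flange: A = 90 × 12 = 1080.00, centroid at (67.00, 174.00).
ΣA = 6120.00 mm²
ΣAx_c = (3960.00)(11.00) + (1080.00)(67.00) + (1080.00)(67.00) = 188280.00 mm³
ΣAy_c = (3960.00)(90.00) + (1080.00)(6.00) + (1080.00)(174.00) = 550800.00 mm³
x_c = 188280.00 / 6120.00 = 30.76 mm
y_c = 550800.00 / 6120.00 = 90.00 mm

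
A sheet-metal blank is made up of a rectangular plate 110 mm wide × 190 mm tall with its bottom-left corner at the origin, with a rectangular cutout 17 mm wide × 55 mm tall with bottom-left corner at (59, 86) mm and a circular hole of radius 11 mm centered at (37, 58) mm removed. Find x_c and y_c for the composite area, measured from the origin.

x_c = 54.75 mm, y_c = 94.83 mm

Part | A | x̄ᵢ | ȳᵢ | A·x̄ᵢ | A·ȳᵢ
plate | 20900.00 | 55.00 | 95.00 | 1149500.00 | 1985500.00
hole 1 | -935.00 | 67.50 | 113.50 | -63112.50 | -106122.50
hole 2 | -380.13 | 37.00 | 58.00 | -14064.91 | -22047.70
Σ | 19584.87 |  |  | 1072322.59 | 1857329.80
x_c = 1072322.59 / 19584.87 = 54.75 mm
y_c = 1857329.80 / 19584.87 = 94.83 mm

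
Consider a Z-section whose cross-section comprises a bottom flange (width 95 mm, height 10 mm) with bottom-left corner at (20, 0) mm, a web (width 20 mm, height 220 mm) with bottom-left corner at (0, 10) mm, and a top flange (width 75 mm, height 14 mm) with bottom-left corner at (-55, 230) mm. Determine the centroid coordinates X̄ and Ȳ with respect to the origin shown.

X̄ = 14.02 mm, Ȳ = 122.12 mm

Part | A | x̄ᵢ | ȳᵢ | A·x̄ᵢ | A·ȳᵢ
bottom flange | 950.00 | 67.50 | 5.00 | 64125.00 | 4750.00
web | 4400.00 | 10.00 | 120.00 | 44000.00 | 528000.00
top flange | 1050.00 | -17.50 | 237.00 | -18375.00 | 248850.00
Σ | 6400.00 |  |  | 89750.00 | 781600.00
X̄ = 89750.00 / 6400.00 = 14.02 mm
Ȳ = 781600.00 / 6400.00 = 122.12 mm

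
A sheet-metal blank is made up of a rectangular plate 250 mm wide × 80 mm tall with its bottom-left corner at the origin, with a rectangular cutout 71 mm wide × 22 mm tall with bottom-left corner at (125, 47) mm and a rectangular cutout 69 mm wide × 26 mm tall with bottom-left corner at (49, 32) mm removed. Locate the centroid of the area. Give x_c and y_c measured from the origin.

x_c = 126.14 mm, y_c = 37.77 mm

plate: A = 250 × 80 = 20000.00, centroid at (125.00, 40.00).
hole 1: A = −(71 × 22) = -1562.00, centroid at (160.50, 58.00).
hole 2: A = −(69 × 26) = -1794.00, centroid at (83.50, 45.00).
ΣA = 16644.00 mm²
ΣAx_c = (20000.00)(125.00) + (-1562.00)(160.50) + (-1794.00)(83.50) = 2099500.00 mm³
ΣAy_c = (20000.00)(40.00) + (-1562.00)(58.00) + (-1794.00)(45.00) = 628674.00 mm³
x_c = 2099500.00 / 16644.00 = 126.14 mm
y_c = 628674.00 / 16644.00 = 37.77 mm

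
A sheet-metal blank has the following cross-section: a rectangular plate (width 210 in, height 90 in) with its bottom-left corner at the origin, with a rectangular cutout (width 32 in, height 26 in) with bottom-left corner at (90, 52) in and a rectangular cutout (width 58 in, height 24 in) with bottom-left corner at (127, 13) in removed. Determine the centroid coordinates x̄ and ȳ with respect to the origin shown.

x̄ = 100.69 in, ȳ = 45.67 in

Part | A | x̄ᵢ | ȳᵢ | A·x̄ᵢ | A·ȳᵢ
plate | 18900.00 | 105.00 | 45.00 | 1984500.00 | 850500.00
hole 1 | -832.00 | 106.00 | 65.00 | -88192.00 | -54080.00
hole 2 | -1392.00 | 156.00 | 25.00 | -217152.00 | -34800.00
Σ | 16676.00 |  |  | 1679156.00 | 761620.00
x̄ = 1679156.00 / 16676.00 = 100.69 in
ȳ = 761620.00 / 16676.00 = 45.67 in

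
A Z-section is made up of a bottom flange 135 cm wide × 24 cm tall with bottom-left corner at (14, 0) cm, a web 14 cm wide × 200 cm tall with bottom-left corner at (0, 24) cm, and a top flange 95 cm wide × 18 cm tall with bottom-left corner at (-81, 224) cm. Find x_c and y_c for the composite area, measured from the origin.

x_c = 29.21 cm, y_c = 101.23 cm

bottom flange: A = 135 × 24 = 3240.00, centroid at (81.50, 12.00).
web: A = 14 × 200 = 2800.00, centroid at (7.00, 124.00).
top flange: A = 95 × 18 = 1710.00, centroid at (-33.50, 233.00).
ΣA = 7750.00 cm²
ΣAx_c = (3240.00)(81.50) + (2800.00)(7.00) + (1710.00)(-33.50) = 226375.00 cm³
ΣAy_c = (3240.00)(12.00) + (2800.00)(124.00) + (1710.00)(233.00) = 784510.00 cm³
x_c = 226375.00 / 7750.00 = 29.21 cm
y_c = 784510.00 / 7750.00 = 101.23 cm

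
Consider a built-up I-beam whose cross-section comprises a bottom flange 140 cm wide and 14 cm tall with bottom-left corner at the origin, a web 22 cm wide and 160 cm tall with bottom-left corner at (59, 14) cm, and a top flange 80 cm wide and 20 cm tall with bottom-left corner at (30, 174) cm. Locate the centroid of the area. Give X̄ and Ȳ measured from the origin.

X̄ = 70.00 cm, Ȳ = 90.25 cm

Part | A | x̄ᵢ | ȳᵢ | A·x̄ᵢ | A·ȳᵢ
bottom flange | 1960.00 | 70.00 | 7.00 | 137200.00 | 13720.00
web | 3520.00 | 70.00 | 94.00 | 246400.00 | 330880.00
top flange | 1600.00 | 70.00 | 184.00 | 112000.00 | 294400.00
Σ | 7080.00 |  |  | 495600.00 | 639000.00
X̄ = 495600.00 / 7080.00 = 70.00 cm
Ȳ = 639000.00 / 7080.00 = 90.25 cm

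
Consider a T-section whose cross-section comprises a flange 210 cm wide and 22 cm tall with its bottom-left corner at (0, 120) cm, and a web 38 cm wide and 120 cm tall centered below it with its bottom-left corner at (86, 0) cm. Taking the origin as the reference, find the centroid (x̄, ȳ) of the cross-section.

x̄ = 105.00 cm, ȳ = 95.73 cm

web: A = 38 × 120 = 4560.00, centroid at (105.00, 60.00).
flange: A = 210 × 22 = 4620.00, centroid at (105.00, 131.00).
ΣA = 9180.00 cm²
ΣAx̄ = (4560.00)(105.00) + (4620.00)(105.00) = 963900.00 cm³
ΣAȳ = (4560.00)(60.00) + (4620.00)(131.00) = 878820.00 cm³
x̄ = 963900.00 / 9180.00 = 105.00 cm
ȳ = 878820.00 / 9180.00 = 95.73 cm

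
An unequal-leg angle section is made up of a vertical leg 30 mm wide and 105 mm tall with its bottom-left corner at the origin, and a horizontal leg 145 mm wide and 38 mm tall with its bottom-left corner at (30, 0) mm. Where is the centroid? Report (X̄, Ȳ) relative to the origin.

X̄ = 70.67 mm, Ȳ = 31.19 mm

Part | A | x̄ᵢ | ȳᵢ | A·x̄ᵢ | A·ȳᵢ
vertical leg | 3150.00 | 15.00 | 52.50 | 47250.00 | 165375.00
horizontal leg | 5510.00 | 102.50 | 19.00 | 564775.00 | 104690.00
Σ | 8660.00 |  |  | 612025.00 | 270065.00
X̄ = 612025.00 / 8660.00 = 70.67 mm
Ȳ = 270065.00 / 8660.00 = 31.19 mm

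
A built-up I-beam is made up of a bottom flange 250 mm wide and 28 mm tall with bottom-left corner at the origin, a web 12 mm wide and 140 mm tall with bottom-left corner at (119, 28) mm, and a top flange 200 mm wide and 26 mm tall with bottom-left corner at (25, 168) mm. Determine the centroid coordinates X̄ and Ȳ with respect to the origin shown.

bottom flange: A = 250 × 28 = 7000.00, centroid at (125.00, 14.00).
web: A = 12 × 140 = 1680.00, centroid at (125.00, 98.00).
top flange: A = 200 × 26 = 5200.00, centroid at (125.00, 181.00).
ΣA = 13880.00 mm², ΣAX̄ = 1735000.00 mm³, ΣAȲ = 1203840.00 mm³.
X̄ = 1735000.00/13880.00 = 125.00 mm; Ȳ = 1203840.00/13880.00 = 86.73 mm.

X̄ = 125.00 mm, Ȳ = 86.73 mm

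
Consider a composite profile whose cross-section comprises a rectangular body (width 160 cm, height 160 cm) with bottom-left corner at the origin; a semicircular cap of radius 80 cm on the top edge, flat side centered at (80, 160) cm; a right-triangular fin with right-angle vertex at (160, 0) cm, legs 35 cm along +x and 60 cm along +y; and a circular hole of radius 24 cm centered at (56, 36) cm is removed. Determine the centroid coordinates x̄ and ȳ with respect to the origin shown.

rectangular body: A = 160 × 160 = 25600.00, centroid at (80.00, 80.00).
semicircular top: A = ½π·80² = 10053.10, centroid at (80.00, 193.95).
triangular fin: A = ½·35·60 = 1050.00, centroid at (171.67, 20.00).
hole: A = −π·24² = -1809.56, centroid at (56.00, 36.00).
ΣA = 34893.54 cm², ΣAx̄ = 2931162.51 cm³, ΣAȳ = 3953684.71 cm³.
x̄ = 2931162.51/34893.54 = 84.00 cm; ȳ = 3953684.71/34893.54 = 113.31 cm.

x̄ = 84.00 cm, ȳ = 113.31 cm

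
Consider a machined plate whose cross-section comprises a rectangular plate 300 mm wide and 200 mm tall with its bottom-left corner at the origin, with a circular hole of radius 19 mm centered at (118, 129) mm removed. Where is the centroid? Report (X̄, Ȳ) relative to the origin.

Part | A | x̄ᵢ | ȳᵢ | A·x̄ᵢ | A·ȳᵢ
plate | 60000.00 | 150.00 | 100.00 | 9000000.00 | 6000000.00
hole | -1134.11 | 118.00 | 129.00 | -133825.56 | -146300.83
Σ | 58865.89 |  |  | 8866174.44 | 5853699.17
X̄ = 8866174.44 / 58865.89 = 150.62 mm
Ȳ = 5853699.17 / 58865.89 = 99.44 mm

X̄ = 150.62 mm, Ȳ = 99.44 mm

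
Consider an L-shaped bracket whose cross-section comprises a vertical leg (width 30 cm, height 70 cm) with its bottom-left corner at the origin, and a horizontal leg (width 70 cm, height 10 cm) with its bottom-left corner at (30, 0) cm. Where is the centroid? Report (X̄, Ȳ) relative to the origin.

X̄ = 27.50 cm, Ȳ = 27.50 cm

Part | A | x̄ᵢ | ȳᵢ | A·x̄ᵢ | A·ȳᵢ
vertical leg | 2100.00 | 15.00 | 35.00 | 31500.00 | 73500.00
horizontal leg | 700.00 | 65.00 | 5.00 | 45500.00 | 3500.00
Σ | 2800.00 |  |  | 77000.00 | 77000.00
X̄ = 77000.00 / 2800.00 = 27.50 cm
Ȳ = 77000.00 / 2800.00 = 27.50 cm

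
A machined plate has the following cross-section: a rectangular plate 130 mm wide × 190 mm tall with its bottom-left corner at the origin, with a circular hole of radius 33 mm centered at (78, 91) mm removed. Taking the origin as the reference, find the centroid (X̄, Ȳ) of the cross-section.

X̄ = 62.91 mm, Ȳ = 95.64 mm

plate: A = 130 × 190 = 24700.00, centroid at (65.00, 95.00).
hole: A = −π·33² = -3421.19, centroid at (78.00, 91.00).
ΣA = 21278.81 mm², ΣAX̄ = 1338646.84 mm³, ΣAȲ = 2035171.31 mm³.
X̄ = 1338646.84/21278.81 = 62.91 mm; Ȳ = 2035171.31/21278.81 = 95.64 mm.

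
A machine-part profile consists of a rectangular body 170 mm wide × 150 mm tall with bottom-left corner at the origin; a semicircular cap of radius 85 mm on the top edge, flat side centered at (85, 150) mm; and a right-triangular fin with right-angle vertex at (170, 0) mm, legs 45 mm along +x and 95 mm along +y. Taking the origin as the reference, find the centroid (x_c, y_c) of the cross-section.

x_c = 90.48 mm, y_c = 104.96 mm

rectangular body: A = 170 × 150 = 25500.00, centroid at (85.00, 75.00).
semicircular top: A = ½π·85² = 11349.00, centroid at (85.00, 186.08).
triangular fin: A = ½·45·95 = 2137.50, centroid at (185.00, 31.67).
ΣA = 38986.50 mm²
ΣAx_c = (25500.00)(85.00) + (11349.00)(85.00) + (2137.50)(185.00) = 3527602.79 mm³
ΣAy_c = (25500.00)(75.00) + (11349.00)(186.08) + (2137.50)(31.67) = 4091954.69 mm³
x_c = 3527602.79 / 38986.50 = 90.48 mm
y_c = 4091954.69 / 38986.50 = 104.96 mm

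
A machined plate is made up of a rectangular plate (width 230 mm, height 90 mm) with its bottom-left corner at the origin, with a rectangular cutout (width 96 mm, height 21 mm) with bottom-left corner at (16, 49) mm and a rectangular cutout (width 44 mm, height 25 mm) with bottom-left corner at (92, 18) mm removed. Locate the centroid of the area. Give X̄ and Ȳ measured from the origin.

X̄ = 120.91 mm, Ȳ = 44.24 mm

plate: A = 230 × 90 = 20700.00, centroid at (115.00, 45.00).
hole 1: A = −(96 × 21) = -2016.00, centroid at (64.00, 59.50).
hole 2: A = −(44 × 25) = -1100.00, centroid at (114.00, 30.50).
ΣA = 17584.00 mm², ΣAX̄ = 2126076.00 mm³, ΣAȲ = 777998.00 mm³.
X̄ = 2126076.00/17584.00 = 120.91 mm; Ȳ = 777998.00/17584.00 = 44.24 mm.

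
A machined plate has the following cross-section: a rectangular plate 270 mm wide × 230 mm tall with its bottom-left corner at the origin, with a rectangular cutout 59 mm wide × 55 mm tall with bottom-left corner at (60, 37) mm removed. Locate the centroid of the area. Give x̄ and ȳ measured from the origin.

x̄ = 137.51 mm, ȳ = 117.78 mm

plate: A = 270 × 230 = 62100.00, centroid at (135.00, 115.00).
hole: A = −(59 × 55) = -3245.00, centroid at (89.50, 64.50).
ΣA = 58855.00 mm²
ΣAx̄ = (62100.00)(135.00) + (-3245.00)(89.50) = 8093072.50 mm³
ΣAȳ = (62100.00)(115.00) + (-3245.00)(64.50) = 6932197.50 mm³
x̄ = 8093072.50 / 58855.00 = 137.51 mm
ȳ = 6932197.50 / 58855.00 = 117.78 mm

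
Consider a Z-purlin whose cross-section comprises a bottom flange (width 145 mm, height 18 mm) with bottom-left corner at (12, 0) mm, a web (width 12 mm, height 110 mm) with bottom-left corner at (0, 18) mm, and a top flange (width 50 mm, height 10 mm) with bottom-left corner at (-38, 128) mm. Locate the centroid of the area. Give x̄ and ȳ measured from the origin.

Part | A | x̄ᵢ | ȳᵢ | A·x̄ᵢ | A·ȳᵢ
bottom flange | 2610.00 | 84.50 | 9.00 | 220545.00 | 23490.00
web | 1320.00 | 6.00 | 73.00 | 7920.00 | 96360.00
top flange | 500.00 | -13.00 | 133.00 | -6500.00 | 66500.00
Σ | 4430.00 |  |  | 221965.00 | 186350.00
x̄ = 221965.00 / 4430.00 = 50.10 mm
ȳ = 186350.00 / 4430.00 = 42.07 mm

x̄ = 50.10 mm, ȳ = 42.07 mm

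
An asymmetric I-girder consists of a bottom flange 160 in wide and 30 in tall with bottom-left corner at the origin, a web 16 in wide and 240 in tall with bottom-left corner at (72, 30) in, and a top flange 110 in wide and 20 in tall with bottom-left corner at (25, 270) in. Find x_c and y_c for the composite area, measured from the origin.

Part | A | x̄ᵢ | ȳᵢ | A·x̄ᵢ | A·ȳᵢ
bottom flange | 4800.00 | 80.00 | 15.00 | 384000.00 | 72000.00
web | 3840.00 | 80.00 | 150.00 | 307200.00 | 576000.00
top flange | 2200.00 | 80.00 | 280.00 | 176000.00 | 616000.00
Σ | 10840.00 |  |  | 867200.00 | 1264000.00
x_c = 867200.00 / 10840.00 = 80.00 in
y_c = 1264000.00 / 10840.00 = 116.61 in

x_c = 80.00 in, y_c = 116.61 in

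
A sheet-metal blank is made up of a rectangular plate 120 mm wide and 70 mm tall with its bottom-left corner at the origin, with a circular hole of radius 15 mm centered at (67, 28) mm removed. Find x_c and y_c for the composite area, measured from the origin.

plate: A = 120 × 70 = 8400.00, centroid at (60.00, 35.00).
hole: A = −π·15² = -706.86, centroid at (67.00, 28.00).
ΣA = 7693.14 mm²
ΣAx_c = (8400.00)(60.00) + (-706.86)(67.00) = 456640.49 mm³
ΣAy_c = (8400.00)(35.00) + (-706.86)(28.00) = 274207.97 mm³
x_c = 456640.49 / 7693.14 = 59.36 mm
y_c = 274207.97 / 7693.14 = 35.64 mm

x_c = 59.36 mm, y_c = 35.64 mm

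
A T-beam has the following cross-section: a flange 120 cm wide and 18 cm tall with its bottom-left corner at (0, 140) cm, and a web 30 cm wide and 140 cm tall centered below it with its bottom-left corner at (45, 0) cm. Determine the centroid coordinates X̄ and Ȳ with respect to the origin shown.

web: A = 30 × 140 = 4200.00, centroid at (60.00, 70.00).
flange: A = 120 × 18 = 2160.00, centroid at (60.00, 149.00).
ΣA = 6360.00 cm²
ΣAX̄ = (4200.00)(60.00) + (2160.00)(60.00) = 381600.00 cm³
ΣAȲ = (4200.00)(70.00) + (2160.00)(149.00) = 615840.00 cm³
X̄ = 381600.00 / 6360.00 = 60.00 cm
Ȳ = 615840.00 / 6360.00 = 96.83 cm

X̄ = 60.00 cm, Ȳ = 96.83 cm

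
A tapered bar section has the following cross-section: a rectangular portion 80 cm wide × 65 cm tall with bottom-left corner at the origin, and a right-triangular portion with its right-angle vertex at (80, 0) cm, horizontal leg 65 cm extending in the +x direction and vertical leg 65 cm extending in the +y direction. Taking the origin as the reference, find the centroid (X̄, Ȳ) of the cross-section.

X̄ = 57.81 cm, Ȳ = 29.37 cm

rectangular portion: A = 80 × 65 = 5200.00, centroid at (40.00, 32.50).
triangular portion: A = ½·65·65 = 2112.50, centroid at (101.67, 21.67).
ΣA = 7312.50 cm², ΣAX̄ = 422770.83 cm³, ΣAȲ = 214770.83 cm³.
X̄ = 422770.83/7312.50 = 57.81 cm; Ȳ = 214770.83/7312.50 = 29.37 cm.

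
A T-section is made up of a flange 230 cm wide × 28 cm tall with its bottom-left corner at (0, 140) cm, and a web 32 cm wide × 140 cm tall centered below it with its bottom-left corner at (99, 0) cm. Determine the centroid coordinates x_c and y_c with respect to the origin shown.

x_c = 115.00 cm, y_c = 119.54 cm

web: A = 32 × 140 = 4480.00, centroid at (115.00, 70.00).
flange: A = 230 × 28 = 6440.00, centroid at (115.00, 154.00).
ΣA = 10920.00 cm²
ΣAx_c = (4480.00)(115.00) + (6440.00)(115.00) = 1255800.00 cm³
ΣAy_c = (4480.00)(70.00) + (6440.00)(154.00) = 1305360.00 cm³
x_c = 1255800.00 / 10920.00 = 115.00 cm
y_c = 1305360.00 / 10920.00 = 119.54 cm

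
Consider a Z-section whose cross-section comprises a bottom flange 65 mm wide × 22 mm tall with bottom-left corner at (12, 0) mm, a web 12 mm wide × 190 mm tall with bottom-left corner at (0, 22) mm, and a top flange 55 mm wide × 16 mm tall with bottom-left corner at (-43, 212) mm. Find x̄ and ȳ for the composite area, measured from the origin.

x̄ = 13.87 mm, ȳ = 103.72 mm

bottom flange: A = 65 × 22 = 1430.00, centroid at (44.50, 11.00).
web: A = 12 × 190 = 2280.00, centroid at (6.00, 117.00).
top flange: A = 55 × 16 = 880.00, centroid at (-15.50, 220.00).
ΣA = 4590.00 mm², ΣAx̄ = 63675.00 mm³, ΣAȳ = 476090.00 mm³.
x̄ = 63675.00/4590.00 = 13.87 mm; ȳ = 476090.00/4590.00 = 103.72 mm.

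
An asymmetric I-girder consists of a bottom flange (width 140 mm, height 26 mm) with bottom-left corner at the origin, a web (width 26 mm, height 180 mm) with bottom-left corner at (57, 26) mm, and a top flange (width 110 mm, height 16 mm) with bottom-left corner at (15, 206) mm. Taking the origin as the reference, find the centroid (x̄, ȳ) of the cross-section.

x̄ = 70.00 mm, ȳ = 95.92 mm

bottom flange: A = 140 × 26 = 3640.00, centroid at (70.00, 13.00).
web: A = 26 × 180 = 4680.00, centroid at (70.00, 116.00).
top flange: A = 110 × 16 = 1760.00, centroid at (70.00, 214.00).
ΣA = 10080.00 mm², ΣAx̄ = 705600.00 mm³, ΣAȳ = 966840.00 mm³.
x̄ = 705600.00/10080.00 = 70.00 mm; ȳ = 966840.00/10080.00 = 95.92 mm.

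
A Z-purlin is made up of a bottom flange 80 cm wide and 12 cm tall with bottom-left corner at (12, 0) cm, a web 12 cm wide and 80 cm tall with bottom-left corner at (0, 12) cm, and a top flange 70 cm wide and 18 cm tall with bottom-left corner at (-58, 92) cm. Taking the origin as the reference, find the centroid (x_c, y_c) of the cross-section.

x_c = 8.40 cm, y_c = 57.53 cm

bottom flange: A = 80 × 12 = 960.00, centroid at (52.00, 6.00).
web: A = 12 × 80 = 960.00, centroid at (6.00, 52.00).
top flange: A = 70 × 18 = 1260.00, centroid at (-23.00, 101.00).
ΣA = 3180.00 cm², ΣAx_c = 26700.00 cm³, ΣAy_c = 182940.00 cm³.
x_c = 26700.00/3180.00 = 8.40 cm; y_c = 182940.00/3180.00 = 57.53 cm.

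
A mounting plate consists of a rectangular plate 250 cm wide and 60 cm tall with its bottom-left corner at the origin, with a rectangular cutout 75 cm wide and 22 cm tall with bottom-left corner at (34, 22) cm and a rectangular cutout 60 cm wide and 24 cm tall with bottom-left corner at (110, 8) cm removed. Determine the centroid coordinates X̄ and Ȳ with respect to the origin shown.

X̄ = 130.60 cm, Ȳ = 30.79 cm

Part | A | x̄ᵢ | ȳᵢ | A·x̄ᵢ | A·ȳᵢ
plate | 15000.00 | 125.00 | 30.00 | 1875000.00 | 450000.00
hole 1 | -1650.00 | 71.50 | 33.00 | -117975.00 | -54450.00
hole 2 | -1440.00 | 140.00 | 20.00 | -201600.00 | -28800.00
Σ | 11910.00 |  |  | 1555425.00 | 366750.00
X̄ = 1555425.00 / 11910.00 = 130.60 cm
Ȳ = 366750.00 / 11910.00 = 30.79 cm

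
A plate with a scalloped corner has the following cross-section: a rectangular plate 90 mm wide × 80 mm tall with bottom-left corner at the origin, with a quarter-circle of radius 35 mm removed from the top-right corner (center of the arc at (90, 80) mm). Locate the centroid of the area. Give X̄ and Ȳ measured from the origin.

X̄ = 40.35 mm, Ȳ = 36.12 mm

plate: A = 90 × 80 = 7200.00, centroid at (45.00, 40.00).
removed quarter-circle: A = −¼π·35² = -962.11, centroid at (75.15, 65.15).
ΣA = 6237.89 mm², ΣAX̄ = 251701.52 mm³, ΣAȲ = 225322.65 mm³.
X̄ = 251701.52/6237.89 = 40.35 mm; Ȳ = 225322.65/6237.89 = 36.12 mm.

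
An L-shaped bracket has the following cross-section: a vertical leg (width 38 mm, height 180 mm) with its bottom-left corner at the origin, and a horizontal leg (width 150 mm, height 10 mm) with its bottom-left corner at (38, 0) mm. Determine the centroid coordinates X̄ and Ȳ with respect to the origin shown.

X̄ = 35.91 mm, Ȳ = 74.71 mm

Part | A | x̄ᵢ | ȳᵢ | A·x̄ᵢ | A·ȳᵢ
vertical leg | 6840.00 | 19.00 | 90.00 | 129960.00 | 615600.00
horizontal leg | 1500.00 | 113.00 | 5.00 | 169500.00 | 7500.00
Σ | 8340.00 |  |  | 299460.00 | 623100.00
X̄ = 299460.00 / 8340.00 = 35.91 mm
Ȳ = 623100.00 / 8340.00 = 74.71 mm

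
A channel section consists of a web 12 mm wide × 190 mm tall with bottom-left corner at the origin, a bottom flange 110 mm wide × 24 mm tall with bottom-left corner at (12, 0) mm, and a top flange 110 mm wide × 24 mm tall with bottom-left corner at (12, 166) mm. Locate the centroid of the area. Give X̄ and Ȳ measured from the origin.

web: A = 12 × 190 = 2280.00, centroid at (6.00, 95.00).
bottom flange: A = 110 × 24 = 2640.00, centroid at (67.00, 12.00).
top flange: A = 110 × 24 = 2640.00, centroid at (67.00, 178.00).
ΣA = 7560.00 mm², ΣAX̄ = 367440.00 mm³, ΣAȲ = 718200.00 mm³.
X̄ = 367440.00/7560.00 = 48.60 mm; Ȳ = 718200.00/7560.00 = 95.00 mm.

X̄ = 48.60 mm, Ȳ = 95.00 mm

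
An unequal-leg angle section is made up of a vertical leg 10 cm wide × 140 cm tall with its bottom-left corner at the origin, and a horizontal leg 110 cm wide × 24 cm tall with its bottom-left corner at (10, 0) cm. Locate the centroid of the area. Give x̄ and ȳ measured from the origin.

Part | A | x̄ᵢ | ȳᵢ | A·x̄ᵢ | A·ȳᵢ
vertical leg | 1400.00 | 5.00 | 70.00 | 7000.00 | 98000.00
horizontal leg | 2640.00 | 65.00 | 12.00 | 171600.00 | 31680.00
Σ | 4040.00 |  |  | 178600.00 | 129680.00
x̄ = 178600.00 / 4040.00 = 44.21 cm
ȳ = 129680.00 / 4040.00 = 32.10 cm

x̄ = 44.21 cm, ȳ = 32.10 cm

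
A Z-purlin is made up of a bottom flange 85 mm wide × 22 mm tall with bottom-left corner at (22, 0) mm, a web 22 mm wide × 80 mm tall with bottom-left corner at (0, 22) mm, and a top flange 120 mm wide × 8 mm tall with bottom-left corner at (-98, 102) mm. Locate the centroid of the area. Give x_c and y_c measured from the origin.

Part | A | x̄ᵢ | ȳᵢ | A·x̄ᵢ | A·ȳᵢ
bottom flange | 1870.00 | 64.50 | 11.00 | 120615.00 | 20570.00
web | 1760.00 | 11.00 | 62.00 | 19360.00 | 109120.00
top flange | 960.00 | -38.00 | 106.00 | -36480.00 | 101760.00
Σ | 4590.00 |  |  | 103495.00 | 231450.00
x_c = 103495.00 / 4590.00 = 22.55 mm
y_c = 231450.00 / 4590.00 = 50.42 mm

x_c = 22.55 mm, y_c = 50.42 mm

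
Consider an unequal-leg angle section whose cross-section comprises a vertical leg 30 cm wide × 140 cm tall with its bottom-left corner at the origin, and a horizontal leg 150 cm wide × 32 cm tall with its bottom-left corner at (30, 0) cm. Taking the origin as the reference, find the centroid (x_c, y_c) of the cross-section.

Part | A | x̄ᵢ | ȳᵢ | A·x̄ᵢ | A·ȳᵢ
vertical leg | 4200.00 | 15.00 | 70.00 | 63000.00 | 294000.00
horizontal leg | 4800.00 | 105.00 | 16.00 | 504000.00 | 76800.00
Σ | 9000.00 |  |  | 567000.00 | 370800.00
x_c = 567000.00 / 9000.00 = 63.00 cm
y_c = 370800.00 / 9000.00 = 41.20 cm

x_c = 63.00 cm, y_c = 41.20 cm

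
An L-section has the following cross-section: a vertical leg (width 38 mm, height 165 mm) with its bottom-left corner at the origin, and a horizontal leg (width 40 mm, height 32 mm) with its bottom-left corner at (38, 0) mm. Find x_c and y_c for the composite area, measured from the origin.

vertical leg: A = 38 × 165 = 6270.00, centroid at (19.00, 82.50).
horizontal leg: A = 40 × 32 = 1280.00, centroid at (58.00, 16.00).
ΣA = 7550.00 mm²
ΣAx_c = (6270.00)(19.00) + (1280.00)(58.00) = 193370.00 mm³
ΣAy_c = (6270.00)(82.50) + (1280.00)(16.00) = 537755.00 mm³
x_c = 193370.00 / 7550.00 = 25.61 mm
y_c = 537755.00 / 7550.00 = 71.23 mm

x_c = 25.61 mm, y_c = 71.23 mm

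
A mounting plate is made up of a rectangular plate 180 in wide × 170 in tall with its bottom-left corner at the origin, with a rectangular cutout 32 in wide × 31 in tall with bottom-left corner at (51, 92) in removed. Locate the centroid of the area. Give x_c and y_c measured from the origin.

Part | A | x̄ᵢ | ȳᵢ | A·x̄ᵢ | A·ȳᵢ
plate | 30600.00 | 90.00 | 85.00 | 2754000.00 | 2601000.00
hole | -992.00 | 67.00 | 107.50 | -66464.00 | -106640.00
Σ | 29608.00 |  |  | 2687536.00 | 2494360.00
x_c = 2687536.00 / 29608.00 = 90.77 in
y_c = 2494360.00 / 29608.00 = 84.25 in

x_c = 90.77 in, y_c = 84.25 in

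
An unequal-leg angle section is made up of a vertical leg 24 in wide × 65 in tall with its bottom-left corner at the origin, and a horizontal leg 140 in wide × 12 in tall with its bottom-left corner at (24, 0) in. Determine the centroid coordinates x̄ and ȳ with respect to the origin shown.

Part | A | x̄ᵢ | ȳᵢ | A·x̄ᵢ | A·ȳᵢ
vertical leg | 1560.00 | 12.00 | 32.50 | 18720.00 | 50700.00
horizontal leg | 1680.00 | 94.00 | 6.00 | 157920.00 | 10080.00
Σ | 3240.00 |  |  | 176640.00 | 60780.00
x̄ = 176640.00 / 3240.00 = 54.52 in
ȳ = 60780.00 / 3240.00 = 18.76 in

x̄ = 54.52 in, ȳ = 18.76 in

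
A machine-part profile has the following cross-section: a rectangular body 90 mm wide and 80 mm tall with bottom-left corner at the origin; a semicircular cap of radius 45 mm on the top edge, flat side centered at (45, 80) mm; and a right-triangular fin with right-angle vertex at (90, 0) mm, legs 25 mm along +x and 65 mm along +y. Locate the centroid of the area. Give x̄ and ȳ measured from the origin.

x̄ = 48.87 mm, ȳ = 55.46 mm

rectangular body: A = 90 × 80 = 7200.00, centroid at (45.00, 40.00).
semicircular top: A = ½π·45² = 3180.86, centroid at (45.00, 99.10).
triangular fin: A = ½·25·65 = 812.50, centroid at (98.33, 21.67).
ΣA = 11193.36 mm²
ΣAx̄ = (7200.00)(45.00) + (3180.86)(45.00) + (812.50)(98.33) = 547034.65 mm³
ΣAȳ = (7200.00)(40.00) + (3180.86)(99.10) + (812.50)(21.67) = 620823.17 mm³
x̄ = 547034.65 / 11193.36 = 48.87 mm
ȳ = 620823.17 / 11193.36 = 55.46 mm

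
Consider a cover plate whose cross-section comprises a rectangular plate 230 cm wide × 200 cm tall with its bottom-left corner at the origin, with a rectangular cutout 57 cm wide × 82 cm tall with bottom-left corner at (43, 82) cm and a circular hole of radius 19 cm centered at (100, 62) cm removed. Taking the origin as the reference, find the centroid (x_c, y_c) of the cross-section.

Part | A | x̄ᵢ | ȳᵢ | A·x̄ᵢ | A·ȳᵢ
plate | 46000.00 | 115.00 | 100.00 | 5290000.00 | 4600000.00
hole 1 | -4674.00 | 71.50 | 123.00 | -334191.00 | -574902.00
hole 2 | -1134.11 | 100.00 | 62.00 | -113411.49 | -70315.13
Σ | 40191.89 |  |  | 4842397.51 | 3954782.87
x_c = 4842397.51 / 40191.89 = 120.48 cm
y_c = 3954782.87 / 40191.89 = 98.40 cm

x_c = 120.48 cm, y_c = 98.40 cm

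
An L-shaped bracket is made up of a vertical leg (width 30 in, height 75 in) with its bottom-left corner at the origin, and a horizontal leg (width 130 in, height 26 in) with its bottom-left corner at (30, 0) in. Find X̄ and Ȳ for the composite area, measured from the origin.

X̄ = 63.03 in, Ȳ = 22.79 in

Part | A | x̄ᵢ | ȳᵢ | A·x̄ᵢ | A·ȳᵢ
vertical leg | 2250.00 | 15.00 | 37.50 | 33750.00 | 84375.00
horizontal leg | 3380.00 | 95.00 | 13.00 | 321100.00 | 43940.00
Σ | 5630.00 |  |  | 354850.00 | 128315.00
X̄ = 354850.00 / 5630.00 = 63.03 in
Ȳ = 128315.00 / 5630.00 = 22.79 in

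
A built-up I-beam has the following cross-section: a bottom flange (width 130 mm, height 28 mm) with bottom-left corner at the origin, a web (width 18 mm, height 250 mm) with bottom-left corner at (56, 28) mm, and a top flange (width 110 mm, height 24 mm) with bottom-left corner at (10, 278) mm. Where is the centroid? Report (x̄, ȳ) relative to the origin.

x̄ = 65.00 mm, ȳ = 139.62 mm

Part | A | x̄ᵢ | ȳᵢ | A·x̄ᵢ | A·ȳᵢ
bottom flange | 3640.00 | 65.00 | 14.00 | 236600.00 | 50960.00
web | 4500.00 | 65.00 | 153.00 | 292500.00 | 688500.00
top flange | 2640.00 | 65.00 | 290.00 | 171600.00 | 765600.00
Σ | 10780.00 |  |  | 700700.00 | 1505060.00
x̄ = 700700.00 / 10780.00 = 65.00 mm
ȳ = 1505060.00 / 10780.00 = 139.62 mm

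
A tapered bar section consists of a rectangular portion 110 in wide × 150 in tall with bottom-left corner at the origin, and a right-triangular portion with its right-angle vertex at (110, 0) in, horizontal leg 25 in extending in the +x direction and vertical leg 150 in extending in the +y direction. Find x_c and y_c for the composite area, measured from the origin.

x_c = 61.46 in, y_c = 72.45 in

Part | A | x̄ᵢ | ȳᵢ | A·x̄ᵢ | A·ȳᵢ
rectangular portion | 16500.00 | 55.00 | 75.00 | 907500.00 | 1237500.00
triangular portion | 1875.00 | 118.33 | 50.00 | 221875.00 | 93750.00
Σ | 18375.00 |  |  | 1129375.00 | 1331250.00
x_c = 1129375.00 / 18375.00 = 61.46 in
y_c = 1331250.00 / 18375.00 = 72.45 in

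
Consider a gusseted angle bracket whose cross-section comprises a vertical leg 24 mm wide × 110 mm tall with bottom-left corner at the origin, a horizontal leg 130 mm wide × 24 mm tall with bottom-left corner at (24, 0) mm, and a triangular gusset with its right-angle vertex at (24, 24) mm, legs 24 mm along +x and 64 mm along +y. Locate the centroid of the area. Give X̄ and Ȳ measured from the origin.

X̄ = 51.15 mm, Ȳ = 33.31 mm

vertical leg: A = 24 × 110 = 2640.00, centroid at (12.00, 55.00).
horizontal leg: A = 130 × 24 = 3120.00, centroid at (89.00, 12.00).
gusset: A = ½·24·64 = 768.00, centroid at (32.00, 45.33).
ΣA = 6528.00 mm²
ΣAX̄ = (2640.00)(12.00) + (3120.00)(89.00) + (768.00)(32.00) = 333936.00 mm³
ΣAȲ = (2640.00)(55.00) + (3120.00)(12.00) + (768.00)(45.33) = 217456.00 mm³
X̄ = 333936.00 / 6528.00 = 51.15 mm
Ȳ = 217456.00 / 6528.00 = 33.31 mm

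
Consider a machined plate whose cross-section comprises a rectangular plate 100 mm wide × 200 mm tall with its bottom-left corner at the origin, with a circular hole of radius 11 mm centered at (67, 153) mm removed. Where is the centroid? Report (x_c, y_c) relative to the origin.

x_c = 49.67 mm, y_c = 98.97 mm

Part | A | x̄ᵢ | ȳᵢ | A·x̄ᵢ | A·ȳᵢ
plate | 20000.00 | 50.00 | 100.00 | 1000000.00 | 2000000.00
hole | -380.13 | 67.00 | 153.00 | -25468.89 | -58160.30
Σ | 19619.87 |  |  | 974531.11 | 1941839.70
x_c = 974531.11 / 19619.87 = 49.67 mm
y_c = 1941839.70 / 19619.87 = 98.97 mm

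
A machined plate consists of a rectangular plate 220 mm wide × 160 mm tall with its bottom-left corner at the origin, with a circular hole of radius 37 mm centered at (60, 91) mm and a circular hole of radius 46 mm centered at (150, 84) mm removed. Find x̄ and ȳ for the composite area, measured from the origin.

x̄ = 107.90 mm, ȳ = 76.95 mm

Part | A | x̄ᵢ | ȳᵢ | A·x̄ᵢ | A·ȳᵢ
plate | 35200.00 | 110.00 | 80.00 | 3872000.00 | 2816000.00
hole 1 | -4300.84 | 60.00 | 91.00 | -258050.42 | -391376.47
hole 2 | -6647.61 | 150.00 | 84.00 | -997141.51 | -558399.24
Σ | 24251.55 |  |  | 2616808.07 | 1866224.28
x̄ = 2616808.07 / 24251.55 = 107.90 mm
ȳ = 1866224.28 / 24251.55 = 76.95 mm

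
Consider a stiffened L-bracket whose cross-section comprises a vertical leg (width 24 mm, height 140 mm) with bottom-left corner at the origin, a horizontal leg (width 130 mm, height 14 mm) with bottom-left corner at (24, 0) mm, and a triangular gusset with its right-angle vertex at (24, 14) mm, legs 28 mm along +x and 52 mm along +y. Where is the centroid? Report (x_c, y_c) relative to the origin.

x_c = 38.35 mm, y_c = 45.83 mm

vertical leg: A = 24 × 140 = 3360.00, centroid at (12.00, 70.00).
horizontal leg: A = 130 × 14 = 1820.00, centroid at (89.00, 7.00).
gusset: A = ½·28·52 = 728.00, centroid at (33.33, 31.33).
ΣA = 5908.00 mm², ΣAx_c = 226566.67 mm³, ΣAy_c = 270750.67 mm³.
x_c = 226566.67/5908.00 = 38.35 mm; y_c = 270750.67/5908.00 = 45.83 mm.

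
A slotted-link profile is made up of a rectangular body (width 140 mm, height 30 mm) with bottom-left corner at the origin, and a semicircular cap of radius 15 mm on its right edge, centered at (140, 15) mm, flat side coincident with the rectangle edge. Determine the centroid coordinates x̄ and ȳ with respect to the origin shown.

x̄ = 75.93 mm, ȳ = 15.00 mm

rectangular body: A = 140 × 30 = 4200.00, centroid at (70.00, 15.00).
semicircular end: A = ½π·15² = 353.43, centroid at (146.37, 15.00).
ΣA = 4553.43 mm²
ΣAx̄ = (4200.00)(70.00) + (353.43)(146.37) = 345730.08 mm³
ΣAȳ = (4200.00)(15.00) + (353.43)(15.00) = 68301.44 mm³
x̄ = 345730.08 / 4553.43 = 75.93 mm
ȳ = 68301.44 / 4553.43 = 15.00 mm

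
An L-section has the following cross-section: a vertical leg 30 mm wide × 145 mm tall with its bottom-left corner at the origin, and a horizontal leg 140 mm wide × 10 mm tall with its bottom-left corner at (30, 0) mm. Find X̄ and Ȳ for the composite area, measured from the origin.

vertical leg: A = 30 × 145 = 4350.00, centroid at (15.00, 72.50).
horizontal leg: A = 140 × 10 = 1400.00, centroid at (100.00, 5.00).
ΣA = 5750.00 mm²
ΣAX̄ = (4350.00)(15.00) + (1400.00)(100.00) = 205250.00 mm³
ΣAȲ = (4350.00)(72.50) + (1400.00)(5.00) = 322375.00 mm³
X̄ = 205250.00 / 5750.00 = 35.70 mm
Ȳ = 322375.00 / 5750.00 = 56.07 mm

X̄ = 35.70 mm, Ȳ = 56.07 mm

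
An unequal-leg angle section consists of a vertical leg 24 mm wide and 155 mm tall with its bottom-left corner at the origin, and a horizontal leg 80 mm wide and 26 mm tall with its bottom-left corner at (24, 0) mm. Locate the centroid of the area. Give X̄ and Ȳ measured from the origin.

X̄ = 30.65 mm, Ȳ = 54.37 mm

vertical leg: A = 24 × 155 = 3720.00, centroid at (12.00, 77.50).
horizontal leg: A = 80 × 26 = 2080.00, centroid at (64.00, 13.00).
ΣA = 5800.00 mm²
ΣAX̄ = (3720.00)(12.00) + (2080.00)(64.00) = 177760.00 mm³
ΣAȲ = (3720.00)(77.50) + (2080.00)(13.00) = 315340.00 mm³
X̄ = 177760.00 / 5800.00 = 30.65 mm
Ȳ = 315340.00 / 5800.00 = 54.37 mm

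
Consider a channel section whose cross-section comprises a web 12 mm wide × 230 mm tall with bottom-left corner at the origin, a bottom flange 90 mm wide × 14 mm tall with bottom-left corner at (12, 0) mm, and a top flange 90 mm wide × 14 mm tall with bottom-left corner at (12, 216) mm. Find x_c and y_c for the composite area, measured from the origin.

Part | A | x̄ᵢ | ȳᵢ | A·x̄ᵢ | A·ȳᵢ
web | 2760.00 | 6.00 | 115.00 | 16560.00 | 317400.00
bottom flange | 1260.00 | 57.00 | 7.00 | 71820.00 | 8820.00
top flange | 1260.00 | 57.00 | 223.00 | 71820.00 | 280980.00
Σ | 5280.00 |  |  | 160200.00 | 607200.00
x_c = 160200.00 / 5280.00 = 30.34 mm
y_c = 607200.00 / 5280.00 = 115.00 mm

x_c = 30.34 mm, y_c = 115.00 mm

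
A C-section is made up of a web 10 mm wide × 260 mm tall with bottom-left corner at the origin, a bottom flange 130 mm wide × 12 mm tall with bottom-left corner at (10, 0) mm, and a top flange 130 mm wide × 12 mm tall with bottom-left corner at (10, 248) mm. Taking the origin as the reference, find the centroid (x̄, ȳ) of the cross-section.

Part | A | x̄ᵢ | ȳᵢ | A·x̄ᵢ | A·ȳᵢ
web | 2600.00 | 5.00 | 130.00 | 13000.00 | 338000.00
bottom flange | 1560.00 | 75.00 | 6.00 | 117000.00 | 9360.00
top flange | 1560.00 | 75.00 | 254.00 | 117000.00 | 396240.00
Σ | 5720.00 |  |  | 247000.00 | 743600.00
x̄ = 247000.00 / 5720.00 = 43.18 mm
ȳ = 743600.00 / 5720.00 = 130.00 mm

x̄ = 43.18 mm, ȳ = 130.00 mm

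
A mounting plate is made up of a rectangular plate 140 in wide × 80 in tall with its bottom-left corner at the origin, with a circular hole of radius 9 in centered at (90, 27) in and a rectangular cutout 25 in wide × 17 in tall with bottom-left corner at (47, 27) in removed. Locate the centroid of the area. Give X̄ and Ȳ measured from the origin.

X̄ = 69.94 in, Ȳ = 40.50 in

plate: A = 140 × 80 = 11200.00, centroid at (70.00, 40.00).
hole 1: A = −π·9² = -254.47, centroid at (90.00, 27.00).
hole 2: A = −(25 × 17) = -425.00, centroid at (59.50, 35.50).
ΣA = 10520.53 in², ΣAX̄ = 735810.29 in³, ΣAȲ = 426041.84 in³.
X̄ = 735810.29/10520.53 = 69.94 in; Ȳ = 426041.84/10520.53 = 40.50 in.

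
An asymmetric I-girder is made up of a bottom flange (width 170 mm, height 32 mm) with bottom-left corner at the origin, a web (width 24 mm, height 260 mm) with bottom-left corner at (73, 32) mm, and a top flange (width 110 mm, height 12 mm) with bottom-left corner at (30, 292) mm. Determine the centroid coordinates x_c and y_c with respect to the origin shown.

x_c = 85.00 mm, y_c = 114.71 mm

Part | A | x̄ᵢ | ȳᵢ | A·x̄ᵢ | A·ȳᵢ
bottom flange | 5440.00 | 85.00 | 16.00 | 462400.00 | 87040.00
web | 6240.00 | 85.00 | 162.00 | 530400.00 | 1010880.00
top flange | 1320.00 | 85.00 | 298.00 | 112200.00 | 393360.00
Σ | 13000.00 |  |  | 1105000.00 | 1491280.00
x_c = 1105000.00 / 13000.00 = 85.00 mm
y_c = 1491280.00 / 13000.00 = 114.71 mm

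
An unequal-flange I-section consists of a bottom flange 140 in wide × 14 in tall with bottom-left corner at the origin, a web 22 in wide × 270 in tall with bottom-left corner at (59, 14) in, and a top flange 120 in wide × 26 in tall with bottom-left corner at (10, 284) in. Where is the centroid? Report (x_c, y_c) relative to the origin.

Part | A | x̄ᵢ | ȳᵢ | A·x̄ᵢ | A·ȳᵢ
bottom flange | 1960.00 | 70.00 | 7.00 | 137200.00 | 13720.00
web | 5940.00 | 70.00 | 149.00 | 415800.00 | 885060.00
top flange | 3120.00 | 70.00 | 297.00 | 218400.00 | 926640.00
Σ | 11020.00 |  |  | 771400.00 | 1825420.00
x_c = 771400.00 / 11020.00 = 70.00 in
y_c = 1825420.00 / 11020.00 = 165.65 in

x_c = 70.00 in, y_c = 165.65 in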